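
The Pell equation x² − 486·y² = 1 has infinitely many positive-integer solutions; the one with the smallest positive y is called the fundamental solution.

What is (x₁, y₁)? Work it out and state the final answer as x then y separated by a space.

485 22

[22; 22,44] for √486; ℓ=2 ⇒ convergent index 1
a_0=22:  p_0=22·1+0=22,  q_0=22·0+1=1
a_1=22:  p_1=22·22+1=485,  q_1=22·1+0=22
→ (485, 22).  Check: 485²=235225, 486·22²=235224, difference 1.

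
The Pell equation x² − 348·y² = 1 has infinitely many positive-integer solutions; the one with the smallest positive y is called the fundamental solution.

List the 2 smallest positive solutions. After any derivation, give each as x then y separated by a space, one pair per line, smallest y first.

√348 = [18; 1,1,1,8,1,1,1,36, …], period ℓ=8 (even) → k=7
k=0  a_k=18  p_k/q_k = 18/1
k=1  a_k=1  p_k/q_k = 19/1
k=2  a_k=1  p_k/q_k = 37/2
k=3  a_k=1  p_k/q_k = 56/3
k=4  a_k=8  p_k/q_k = 485/26
…
k=6  a_k=1  p_k/q_k = 1026/55
k=7  a_k=1  p_k/q_k = 1567/84
(x₁, y₁) = (1567, 84);  1567² − 348·84² = 1 ✓
(x_2, y_2) = (1567·1567 + 348·84·84, 1567·84 + 84·1567) = (4910977, 263256)

1567 84
4910977 263256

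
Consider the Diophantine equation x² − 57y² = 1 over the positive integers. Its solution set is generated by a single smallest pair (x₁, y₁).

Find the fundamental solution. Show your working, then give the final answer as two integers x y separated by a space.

[7; 1,1,4,1,1,14] for √57; ℓ=6 ⇒ convergent index 5
k=0  a_k=7  p_k/q_k = 7/1
…
k=4  a_k=1  p_k/q_k = 83/11
k=5  a_k=1  p_k/q_k = 151/20
fundamental: x₁=151, y₁=20  (since 22801 − 57·400 = 1)

151 20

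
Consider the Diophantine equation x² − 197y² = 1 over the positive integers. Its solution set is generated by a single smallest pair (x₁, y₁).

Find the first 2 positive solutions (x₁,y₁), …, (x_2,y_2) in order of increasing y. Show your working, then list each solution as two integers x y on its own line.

[14; 28] for √197; ℓ=1 ⇒ convergent index 1
a_0=14:  p_0=14·1+0=14,  q_0=14·0+1=1
a_1=28:  p_1=28·14+1=393,  q_1=28·1+0=28
→ (393, 28).  Check: 393²=154449, 197·28²=154448, difference 1.
(393+28√197)^2 = 308897 + 22008√197

393 28
308897 22008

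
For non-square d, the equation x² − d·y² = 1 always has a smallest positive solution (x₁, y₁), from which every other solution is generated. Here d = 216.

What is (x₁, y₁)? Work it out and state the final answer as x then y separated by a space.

485 33

d=216: √d = [14; 1,2,3,2,1,28] (ℓ=6, even), read p_5/q_5
k=0  a_k=14  p_k/q_k = 14/1
…
k=4  a_k=2  p_k/q_k = 338/23
k=5  a_k=1  p_k/q_k = 485/33
fundamental: x₁=485, y₁=33  (since 235225 − 216·1089 = 1)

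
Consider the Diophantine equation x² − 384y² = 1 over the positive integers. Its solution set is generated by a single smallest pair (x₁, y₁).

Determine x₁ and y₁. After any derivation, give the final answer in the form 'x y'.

4801 245

d=384: √d = [19; 1,1,2,9,2,1,1,38] (ℓ=8, even), read p_7/q_7
i=0: a=19 ⇒ p=19, q=1
i=1: a=1 ⇒ p=20, q=1
i=2: a=1 ⇒ p=39, q=2
i=3: a=2 ⇒ p=98, q=5
i=4: a=9 ⇒ p=921, q=47
…
i=6: a=1 ⇒ p=2861, q=146
i=7: a=1 ⇒ p=4801, q=245
→ (4801, 245).  Check: 4801²=23049601, 384·245²=23049600, difference 1.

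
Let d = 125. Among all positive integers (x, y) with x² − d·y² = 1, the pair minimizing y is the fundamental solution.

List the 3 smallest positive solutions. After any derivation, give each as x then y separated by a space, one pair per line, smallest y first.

930249 83204
1730726404001 154800875592
3220013013190122249 288006719437081612

√125 = [11; 5,1,1,5,22, …], period ℓ=5 (odd) → k=9
k=0  a_k=11  p_k/q_k = 11/1
k=1  a_k=5  p_k/q_k = 56/5
k=2  a_k=1  p_k/q_k = 67/6
…
k=4  a_k=5  p_k/q_k = 682/61
…
k=6  a_k=5  p_k/q_k = 76317/6826
k=7  a_k=1  p_k/q_k = 91444/8179
k=8  a_k=1  p_k/q_k = 167761/15005
k=9  a_k=5  p_k/q_k = 930249/83204
→ (930249, 83204).  Check: 930249²=865363202001, 125·83204²=865363202000, difference 1.
(x_2, y_2) = (930249·930249 + 125·83204·83204, 930249·83204 + 83204·930249) = (1730726404001, 154800875592)
(x_3, y_3) = (930249·1730726404001 + 125·83204·154800875592, 930249·154800875592 + 83204·1730726404001) = (3220013013190122249, 288006719437081612)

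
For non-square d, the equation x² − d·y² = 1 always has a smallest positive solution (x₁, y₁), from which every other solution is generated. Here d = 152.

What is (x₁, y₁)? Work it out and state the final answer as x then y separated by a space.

d=152: √d = [12; 3,24] (ℓ=2, even), read p_1/q_1
step 0: (12, 1)  from 12·(1,0) + (0,1)
step 1: (37, 3)  from 3·(12,1) + (1,0)
fundamental: x₁=37, y₁=3  (since 1369 − 152·9 = 1)

37 3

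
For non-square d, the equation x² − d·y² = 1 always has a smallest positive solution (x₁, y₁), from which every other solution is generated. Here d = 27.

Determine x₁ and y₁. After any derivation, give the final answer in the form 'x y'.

√27 → a₀=5, period (5,10); ℓ=2 even so k=1
step 0: (5, 1)  from 5·(1,0) + (0,1)
step 1: (26, 5)  from 5·(5,1) + (1,0)
fundamental: x₁=26, y₁=5  (since 676 − 27·25 = 1)

26 5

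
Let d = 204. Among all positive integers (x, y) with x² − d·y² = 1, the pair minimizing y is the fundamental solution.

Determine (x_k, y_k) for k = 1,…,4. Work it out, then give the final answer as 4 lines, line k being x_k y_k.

4999 350
49980001 3499300
499700044999 34986001050
4996000999920001 349790034998600

[14; 3,1,1,6,1,1,3,28] for √204; ℓ=8 ⇒ convergent index 7
i=0: a=14 ⇒ p=14, q=1
…
i=2: a=1 ⇒ p=57, q=4
…
i=4: a=6 ⇒ p=657, q=46
i=5: a=1 ⇒ p=757, q=53
i=6: a=1 ⇒ p=1414, q=99
i=7: a=3 ⇒ p=4999, q=350
fundamental: x₁=4999, y₁=350  (since 24990001 − 204·122500 = 1)
k=2:  x_2 = 4999·4999+204·350·350 = 49980001,  y_2 = 4999·350+350·4999 = 3499300
k=3:  x_3 = 4999·49980001+204·350·3499300 = 499700044999,  y_3 = 4999·3499300+350·49980001 = 34986001050
k=4:  x_4 = 4999·499700044999+204·350·34986001050 = 4996000999920001,  y_4 = 4999·34986001050+350·499700044999 = 349790034998600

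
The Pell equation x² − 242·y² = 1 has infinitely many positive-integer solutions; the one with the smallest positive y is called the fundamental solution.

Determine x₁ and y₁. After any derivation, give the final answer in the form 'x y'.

d=242: √d = [15; 1,1,3,1,14,1,3,1,1,30] (ℓ=10, even), read p_9/q_9
k=0  a_k=15  p_k/q_k = 15/1
k=1  a_k=1  p_k/q_k = 16/1
k=2  a_k=1  p_k/q_k = 31/2
k=3  a_k=3  p_k/q_k = 109/7
k=4  a_k=1  p_k/q_k = 140/9
…
k=6  a_k=1  p_k/q_k = 2209/142
k=7  a_k=3  p_k/q_k = 8696/559
k=8  a_k=1  p_k/q_k = 10905/701
k=9  a_k=1  p_k/q_k = 19601/1260
fundamental: x₁=19601, y₁=1260  (since 384199201 − 242·1587600 = 1)

19601 1260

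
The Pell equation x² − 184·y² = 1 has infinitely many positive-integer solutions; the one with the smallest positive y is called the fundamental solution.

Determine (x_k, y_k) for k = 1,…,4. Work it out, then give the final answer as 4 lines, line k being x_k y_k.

24335 1794
1184384449 87313980
57643991108495 4249571404806
2805533046066067201 206826640184594040

[13; 1,1,3,2,1,2,1,2,3,1,1,26] for √184; ℓ=12 ⇒ convergent index 11
step 0: (13, 1)  from 13·(1,0) + (0,1)
…
step 3: (95, 7)  from 3·(27,2) + (14,1)
step 4: (217, 16)  from 2·(95,7) + (27,2)
step 5: (312, 23)  from 1·(217,16) + (95,7)
step 6: (841, 62)  from 2·(312,23) + (217,16)
step 7: (1153, 85)  from 1·(841,62) + (312,23)
step 8: (3147, 232)  from 2·(1153,85) + (841,62)
step 9: (10594, 781)  from 3·(3147,232) + (1153,85)
step 10: (13741, 1013)  from 1·(10594,781) + (3147,232)
step 11: (24335, 1794)  from 1·(13741,1013) + (10594,781)
(x₁, y₁) = (24335, 1794);  24335² − 184·1794² = 1 ✓
(x_2, y_2) = (24335·24335 + 184·1794·1794, 24335·1794 + 1794·24335) = (1184384449, 87313980)
(x_3, y_3) = (24335·1184384449 + 184·1794·87313980, 24335·87313980 + 1794·1184384449) = (57643991108495, 4249571404806)
(x_4, y_4) = (24335·57643991108495 + 184·1794·4249571404806, 24335·4249571404806 + 1794·57643991108495) = (2805533046066067201, 206826640184594040)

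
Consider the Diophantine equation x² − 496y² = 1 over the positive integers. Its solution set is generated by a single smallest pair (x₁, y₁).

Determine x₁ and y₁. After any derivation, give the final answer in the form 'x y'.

4620799 207480

[22; 3,1,2,4,1,…,1,3,44] for √496; ℓ=16 ⇒ convergent index 15
a_0=22:  p_0=22·1+0=22,  q_0=22·0+1=1
…
a_4=4:  p_4=4·245+89=1069,  q_4=4·11+4=48
a_5=1:  p_5=1·1069+245=1314,  q_5=1·48+11=59
…
a_7=2:  p_7=2·2383+1314=6080,  q_7=2·107+59=273
…
a_12=4:  p_12=4·84875+49709=389209,  q_12=4·3811+2232=17476
a_13=2:  p_13=2·389209+84875=863293,  q_13=2·17476+3811=38763
a_14=1:  p_14=1·863293+389209=1252502,  q_14=1·38763+17476=56239
a_15=3:  p_15=3·1252502+863293=4620799,  q_15=3·56239+38763=207480
→ (4620799, 207480).  Check: 4620799²=21351783398401, 496·207480²=21351783398400, difference 1.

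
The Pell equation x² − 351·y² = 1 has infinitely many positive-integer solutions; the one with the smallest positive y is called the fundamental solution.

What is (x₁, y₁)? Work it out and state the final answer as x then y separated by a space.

[18; 1,2,1,3,2,2,2,3,1,2,1,36] for √351; ℓ=12 ⇒ convergent index 11
k=0  a_k=18  p_k/q_k = 18/1
k=1  a_k=1  p_k/q_k = 19/1
…
k=3  a_k=1  p_k/q_k = 75/4
…
k=6  a_k=2  p_k/q_k = 1555/83
…
k=8  a_k=3  p_k/q_k = 12796/683
k=9  a_k=1  p_k/q_k = 16543/883
k=10  a_k=2  p_k/q_k = 45882/2449
k=11  a_k=1  p_k/q_k = 62425/3332
(x₁, y₁) = (62425, 3332);  62425² − 351·3332² = 1 ✓

62425 3332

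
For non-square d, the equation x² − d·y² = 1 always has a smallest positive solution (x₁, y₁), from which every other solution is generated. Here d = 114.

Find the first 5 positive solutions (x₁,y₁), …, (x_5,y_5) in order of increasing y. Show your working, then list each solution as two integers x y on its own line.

1025 96
2101249 196800
4307559425 403439904
8830494720001 827051606400
18102509868442625 1695455389680096

√114 → a₀=10, period (1,2,10,2,1,20); ℓ=6 even so k=5
step 0: (10, 1)  from 10·(1,0) + (0,1)
step 1: (11, 1)  from 1·(10,1) + (1,0)
…
step 4: (694, 65)  from 2·(331,31) + (32,3)
step 5: (1025, 96)  from 1·(694,65) + (331,31)
→ (1025, 96).  Check: 1025²=1050625, 114·96²=1050624, difference 1.
n=2: (1025,96)∘(1025,96) = (1025·1025+114·96·96, 1025·96+96·1025) = (2101249,196800)
n=3: (2101249,196800)∘(1025,96) = (1025·2101249+114·96·196800, 1025·196800+96·2101249) = (4307559425,403439904)
n=4: (4307559425,403439904)∘(1025,96) = (1025·4307559425+114·96·403439904, 1025·403439904+96·4307559425) = (8830494720001,827051606400)
n=5: (8830494720001,827051606400)∘(1025,96) = (1025·8830494720001+114·96·827051606400, 1025·827051606400+96·8830494720001) = (18102509868442625,1695455389680096)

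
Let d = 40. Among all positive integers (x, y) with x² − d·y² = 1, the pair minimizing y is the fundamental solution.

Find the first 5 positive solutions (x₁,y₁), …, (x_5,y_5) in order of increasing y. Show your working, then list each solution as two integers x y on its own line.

[6; 3,12] for √40; ℓ=2 ⇒ convergent index 1
step 0: (6, 1)  from 6·(1,0) + (0,1)
step 1: (19, 3)  from 3·(6,1) + (1,0)
fundamental: x₁=19, y₁=3  (since 361 − 40·9 = 1)
(x_2, y_2) = (19·19 + 40·3·3, 19·3 + 3·19) = (721, 114)
(x_3, y_3) = (19·721 + 40·3·114, 19·114 + 3·721) = (27379, 4329)
(x_4, y_4) = (19·27379 + 40·3·4329, 19·4329 + 3·27379) = (1039681, 164388)
(x_5, y_5) = (19·1039681 + 40·3·164388, 19·164388 + 3·1039681) = (39480499, 6242415)

19 3
721 114
27379 4329
1039681 164388
39480499 6242415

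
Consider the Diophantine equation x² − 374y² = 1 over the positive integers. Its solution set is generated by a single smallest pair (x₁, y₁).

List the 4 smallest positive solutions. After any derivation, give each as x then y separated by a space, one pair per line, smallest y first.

3365 174
22646449 1171020
152410598405 7880964426
1025723304619201 53038889415960

d=374: √d = [19; 2,1,18,1,2,38] (ℓ=6, even), read p_5/q_5
k=0  a_k=19  p_k/q_k = 19/1
…
k=3  a_k=18  p_k/q_k = 1083/56
k=4  a_k=1  p_k/q_k = 1141/59
k=5  a_k=2  p_k/q_k = 3365/174
(x₁, y₁) = (3365, 174);  3365² − 374·174² = 1 ✓
(x_2, y_2) = (3365·3365 + 374·174·174, 3365·174 + 174·3365) = (22646449, 1171020)
(x_3, y_3) = (3365·22646449 + 374·174·1171020, 3365·1171020 + 174·22646449) = (152410598405, 7880964426)
(x_4, y_4) = (3365·152410598405 + 374·174·7880964426, 3365·7880964426 + 174·152410598405) = (1025723304619201, 53038889415960)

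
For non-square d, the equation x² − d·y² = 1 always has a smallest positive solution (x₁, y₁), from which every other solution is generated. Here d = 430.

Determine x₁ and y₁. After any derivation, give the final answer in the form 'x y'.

[20; 1,2,1,3,1,…,2,1,40] for √430; ℓ=14 ⇒ convergent index 13
k=0  a_k=20  p_k/q_k = 20/1
…
k=2  a_k=2  p_k/q_k = 62/3
…
k=4  a_k=3  p_k/q_k = 311/15
k=5  a_k=1  p_k/q_k = 394/19
k=6  a_k=6  p_k/q_k = 2675/129
k=7  a_k=8  p_k/q_k = 21794/1051
k=8  a_k=6  p_k/q_k = 133439/6435
…
k=10  a_k=3  p_k/q_k = 599138/28893
k=11  a_k=1  p_k/q_k = 754371/36379
k=12  a_k=2  p_k/q_k = 2107880/101651
k=13  a_k=1  p_k/q_k = 2862251/138030
(x₁, y₁) = (2862251, 138030);  2862251² − 430·138030² = 1 ✓

2862251 138030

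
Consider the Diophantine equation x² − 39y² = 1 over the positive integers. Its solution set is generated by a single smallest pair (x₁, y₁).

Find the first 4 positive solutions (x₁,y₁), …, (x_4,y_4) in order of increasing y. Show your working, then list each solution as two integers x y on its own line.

√39 = [6; 4,12, …], period ℓ=2 (even) → k=1
k=0  a_k=6  p_k/q_k = 6/1
k=1  a_k=4  p_k/q_k = 25/4
fundamental: x₁=25, y₁=4  (since 625 − 39·16 = 1)
n=2: (25,4)∘(25,4) = (25·25+39·4·4, 25·4+4·25) = (1249,200)
n=3: (1249,200)∘(25,4) = (25·1249+39·4·200, 25·200+4·1249) = (62425,9996)
n=4: (62425,9996)∘(25,4) = (25·62425+39·4·9996, 25·9996+4·62425) = (3120001,499600)

25 4
1249 200
62425 9996
3120001 499600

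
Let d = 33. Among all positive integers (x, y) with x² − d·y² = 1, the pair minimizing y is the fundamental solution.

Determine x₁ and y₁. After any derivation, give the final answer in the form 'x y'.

23 4

[5; 1,2,1,10] for √33; ℓ=4 ⇒ convergent index 3
k=0  a_k=5  p_k/q_k = 5/1
k=1  a_k=1  p_k/q_k = 6/1
k=2  a_k=2  p_k/q_k = 17/3
k=3  a_k=1  p_k/q_k = 23/4
(x₁, y₁) = (23, 4);  23² − 33·4² = 1 ✓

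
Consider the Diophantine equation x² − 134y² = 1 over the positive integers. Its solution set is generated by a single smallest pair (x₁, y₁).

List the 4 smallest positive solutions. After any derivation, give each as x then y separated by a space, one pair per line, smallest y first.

d=134: √d = [11; 1,1,2,1,3,…,1,1,22] (ℓ=14, even), read p_13/q_13
step 0: (11, 1)  from 11·(1,0) + (0,1)
…
step 2: (23, 2)  from 1·(12,1) + (11,1)
step 3: (58, 5)  from 2·(23,2) + (12,1)
step 4: (81, 7)  from 1·(58,5) + (23,2)
step 5: (301, 26)  from 3·(81,7) + (58,5)
step 6: (382, 33)  from 1·(301,26) + (81,7)
step 7: (4121, 356)  from 10·(382,33) + (301,26)
…
step 9: (17630, 1523)  from 3·(4503,389) + (4121,356)
step 10: (22133, 1912)  from 1·(17630,1523) + (4503,389)
step 11: (61896, 5347)  from 2·(22133,1912) + (17630,1523)
step 12: (84029, 7259)  from 1·(61896,5347) + (22133,1912)
step 13: (145925, 12606)  from 1·(84029,7259) + (61896,5347)
(x₁, y₁) = (145925, 12606);  145925² − 134·12606² = 1 ✓
(x_2, y_2) = (145925·145925 + 134·12606·12606, 145925·12606 + 12606·145925) = (42588211249, 3679061100)
(x_3, y_3) = (145925·42588211249 + 134·12606·3679061100, 145925·3679061100 + 12606·42588211249) = (12429369452874725, 1073733982022394)
(x_4, y_4) = (145925·12429369452874725 + 134·12606·1073733982022394, 145925·1073733982022394 + 12606·12429369452874725) = (3627511474778900280001, 313369262649556627800)

145925 12606
42588211249 3679061100
12429369452874725 1073733982022394
3627511474778900280001 313369262649556627800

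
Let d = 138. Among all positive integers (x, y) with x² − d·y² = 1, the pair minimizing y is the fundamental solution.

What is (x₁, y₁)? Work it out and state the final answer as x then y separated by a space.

47 4

[11; 1,2,1,22] for √138; ℓ=4 ⇒ convergent index 3
k=0  a_k=11  p_k/q_k = 11/1
…
k=2  a_k=2  p_k/q_k = 35/3
k=3  a_k=1  p_k/q_k = 47/4
→ (47, 4).  Check: 47²=2209, 138·4²=2208, difference 1.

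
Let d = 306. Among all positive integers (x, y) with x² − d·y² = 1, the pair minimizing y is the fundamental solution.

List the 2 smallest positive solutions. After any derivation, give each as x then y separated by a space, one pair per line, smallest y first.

√306 = [17; 2,34, …], period ℓ=2 (even) → k=1
step 0: (17, 1)  from 17·(1,0) + (0,1)
step 1: (35, 2)  from 2·(17,1) + (1,0)
(x₁, y₁) = (35, 2);  35² − 306·2² = 1 ✓
(x_2, y_2) = (35·35 + 306·2·2, 35·2 + 2·35) = (2449, 140)

35 2
2449 140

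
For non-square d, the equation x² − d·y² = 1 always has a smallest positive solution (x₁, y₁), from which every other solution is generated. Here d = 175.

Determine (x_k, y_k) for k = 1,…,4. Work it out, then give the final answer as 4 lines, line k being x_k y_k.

d=175: √d = [13; 4,2,1,2,4,26] (ℓ=6, even), read p_5/q_5
step 0: (13, 1)  from 13·(1,0) + (0,1)
…
step 2: (119, 9)  from 2·(53,4) + (13,1)
step 3: (172, 13)  from 1·(119,9) + (53,4)
step 4: (463, 35)  from 2·(172,13) + (119,9)
step 5: (2024, 153)  from 4·(463,35) + (172,13)
→ (2024, 153).  Check: 2024²=4096576, 175·153²=4096575, difference 1.
(x_2, y_2) = (2024·2024 + 175·153·153, 2024·153 + 153·2024) = (8193151, 619344)
(x_3, y_3) = (2024·8193151 + 175·153·619344, 2024·619344 + 153·8193151) = (33165873224, 2507104359)
(x_4, y_4) = (2024·33165873224 + 175·153·2507104359, 2024·2507104359 + 153·33165873224) = (134255446617601, 10148757825888)

2024 153
8193151 619344
33165873224 2507104359
134255446617601 10148757825888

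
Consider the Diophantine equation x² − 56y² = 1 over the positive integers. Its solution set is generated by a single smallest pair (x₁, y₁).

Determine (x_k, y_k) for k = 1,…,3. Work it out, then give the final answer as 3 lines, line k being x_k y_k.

15 2
449 60
13455 1798

√56 = [7; 2,14, …], period ℓ=2 (even) → k=1
a_0=7:  p_0=7·1+0=7,  q_0=7·0+1=1
a_1=2:  p_1=2·7+1=15,  q_1=2·1+0=2
→ (15, 2).  Check: 15²=225, 56·2²=224, difference 1.
n=2: (15,2)∘(15,2) = (15·15+56·2·2, 15·2+2·15) = (449,60)
n=3: (449,60)∘(15,2) = (15·449+56·2·60, 15·60+2·449) = (13455,1798)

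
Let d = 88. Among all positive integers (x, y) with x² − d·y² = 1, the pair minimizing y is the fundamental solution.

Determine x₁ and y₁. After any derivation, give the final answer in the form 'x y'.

197 21

√88 → a₀=9, period (2,1,1,1,2,18); ℓ=6 even so k=5
step 0: (9, 1)  from 9·(1,0) + (0,1)
…
step 2: (28, 3)  from 1·(19,2) + (9,1)
step 3: (47, 5)  from 1·(28,3) + (19,2)
step 4: (75, 8)  from 1·(47,5) + (28,3)
step 5: (197, 21)  from 2·(75,8) + (47,5)
(x₁, y₁) = (197, 21);  197² − 88·21² = 1 ✓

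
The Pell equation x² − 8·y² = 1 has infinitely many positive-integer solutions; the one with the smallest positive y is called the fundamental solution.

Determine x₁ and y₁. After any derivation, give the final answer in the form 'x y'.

√8 → a₀=2, period (1,4); ℓ=2 even so k=1
step 0: (2, 1)  from 2·(1,0) + (0,1)
step 1: (3, 1)  from 1·(2,1) + (1,0)
(x₁, y₁) = (3, 1);  3² − 8·1² = 1 ✓

3 1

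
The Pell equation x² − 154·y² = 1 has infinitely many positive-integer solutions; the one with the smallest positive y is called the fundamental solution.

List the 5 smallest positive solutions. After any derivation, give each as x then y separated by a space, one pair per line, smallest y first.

21295 1716
906954049 73084440
38627172925615 3112666297884
1645131293994988801 132568457553795120
70066141772619400108975 5646090604103467862916

[12; 2,2,3,1,2,1,3,2,2,24] for √154; ℓ=10 ⇒ convergent index 9
step 0: (12, 1)  from 12·(1,0) + (0,1)
…
step 2: (62, 5)  from 2·(25,2) + (12,1)
…
step 7: (3847, 310)  from 3·(1030,83) + (757,61)
step 8: (8724, 703)  from 2·(3847,310) + (1030,83)
step 9: (21295, 1716)  from 2·(8724,703) + (3847,310)
→ (21295, 1716).  Check: 21295²=453477025, 154·1716²=453477024, difference 1.
(x_2, y_2) = (21295·21295 + 154·1716·1716, 21295·1716 + 1716·21295) = (906954049, 73084440)
(x_3, y_3) = (21295·906954049 + 154·1716·73084440, 21295·73084440 + 1716·906954049) = (38627172925615, 3112666297884)
(x_4, y_4) = (21295·38627172925615 + 154·1716·3112666297884, 21295·3112666297884 + 1716·38627172925615) = (1645131293994988801, 132568457553795120)
(x_5, y_5) = (21295·1645131293994988801 + 154·1716·132568457553795120, 21295·132568457553795120 + 1716·1645131293994988801) = (70066141772619400108975, 5646090604103467862916)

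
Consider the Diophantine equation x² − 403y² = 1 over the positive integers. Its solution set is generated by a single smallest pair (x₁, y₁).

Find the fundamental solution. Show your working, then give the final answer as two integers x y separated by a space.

d=403: √d = [20; 13,2,1,3,1,3,1,2,13,40] (ℓ=10, even), read p_9/q_9
step 0: (20, 1)  from 20·(1,0) + (0,1)
step 1: (261, 13)  from 13·(20,1) + (1,0)
…
step 3: (803, 40)  from 1·(542,27) + (261,13)
step 4: (2951, 147)  from 3·(803,40) + (542,27)
step 5: (3754, 187)  from 1·(2951,147) + (803,40)
step 6: (14213, 708)  from 3·(3754,187) + (2951,147)
step 7: (17967, 895)  from 1·(14213,708) + (3754,187)
step 8: (50147, 2498)  from 2·(17967,895) + (14213,708)
step 9: (669878, 33369)  from 13·(50147,2498) + (17967,895)
fundamental: x₁=669878, y₁=33369  (since 448736534884 − 403·1113490161 = 1)

669878 33369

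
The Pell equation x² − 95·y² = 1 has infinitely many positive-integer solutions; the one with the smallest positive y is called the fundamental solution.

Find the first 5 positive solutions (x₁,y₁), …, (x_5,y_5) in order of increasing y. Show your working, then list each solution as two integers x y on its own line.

39 4
3041 312
237159 24332
18495361 1897584
1442400999 147987220

√95 → a₀=9, period (1,2,1,18); ℓ=4 even so k=3
k=0  a_k=9  p_k/q_k = 9/1
k=1  a_k=1  p_k/q_k = 10/1
k=2  a_k=2  p_k/q_k = 29/3
k=3  a_k=1  p_k/q_k = 39/4
fundamental: x₁=39, y₁=4  (since 1521 − 95·16 = 1)
(39+4√95)^2 = 3041 + 312√95
(39+4√95)^3 = 237159 + 24332√95
(39+4√95)^4 = 18495361 + 1897584√95
(39+4√95)^5 = 1442400999 + 147987220√95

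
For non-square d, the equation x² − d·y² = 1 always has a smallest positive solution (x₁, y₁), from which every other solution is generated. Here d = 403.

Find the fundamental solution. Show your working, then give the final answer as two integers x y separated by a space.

√403 = [20; 13,2,1,3,1,3,1,2,13,40, …], period ℓ=10 (even) → k=9
step 0: (20, 1)  from 20·(1,0) + (0,1)
step 1: (261, 13)  from 13·(20,1) + (1,0)
step 2: (542, 27)  from 2·(261,13) + (20,1)
…
step 5: (3754, 187)  from 1·(2951,147) + (803,40)
step 6: (14213, 708)  from 3·(3754,187) + (2951,147)
step 7: (17967, 895)  from 1·(14213,708) + (3754,187)
step 8: (50147, 2498)  from 2·(17967,895) + (14213,708)
step 9: (669878, 33369)  from 13·(50147,2498) + (17967,895)
fundamental: x₁=669878, y₁=33369  (since 448736534884 − 403·1113490161 = 1)

669878 33369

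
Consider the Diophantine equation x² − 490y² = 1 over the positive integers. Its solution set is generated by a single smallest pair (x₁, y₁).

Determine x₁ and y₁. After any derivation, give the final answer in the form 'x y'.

1039681 46968

√490 → a₀=22, period (7,2,1,4,4,4,1,2,7,44); ℓ=10 even so k=9
k=0  a_k=22  p_k/q_k = 22/1
k=1  a_k=7  p_k/q_k = 155/7
k=2  a_k=2  p_k/q_k = 332/15
…
k=4  a_k=4  p_k/q_k = 2280/103
…
k=6  a_k=4  p_k/q_k = 40708/1839
…
k=8  a_k=2  p_k/q_k = 141338/6385
k=9  a_k=7  p_k/q_k = 1039681/46968
→ (1039681, 46968).  Check: 1039681²=1080936581761, 490·46968²=1080936581760, difference 1.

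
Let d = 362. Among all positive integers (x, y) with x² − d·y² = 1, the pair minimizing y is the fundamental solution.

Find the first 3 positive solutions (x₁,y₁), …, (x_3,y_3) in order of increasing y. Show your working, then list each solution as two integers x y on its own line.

d=362: √d = [19; 38] (ℓ=1, odd), read p_1/q_1
step 0: (19, 1)  from 19·(1,0) + (0,1)
step 1: (723, 38)  from 38·(19,1) + (1,0)
(x₁, y₁) = (723, 38);  723² − 362·38² = 1 ✓
(723+38√362)^2 = 1045457 + 54948√362
(723+38√362)^3 = 1511730099 + 79454770√362

723 38
1045457 54948
1511730099 79454770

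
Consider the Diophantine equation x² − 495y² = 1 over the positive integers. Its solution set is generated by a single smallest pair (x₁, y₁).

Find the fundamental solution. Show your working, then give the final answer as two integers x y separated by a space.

89 4

d=495: √d = [22; 4,44] (ℓ=2, even), read p_1/q_1
step 0: (22, 1)  from 22·(1,0) + (0,1)
step 1: (89, 4)  from 4·(22,1) + (1,0)
(x₁, y₁) = (89, 4);  89² − 495·4² = 1 ✓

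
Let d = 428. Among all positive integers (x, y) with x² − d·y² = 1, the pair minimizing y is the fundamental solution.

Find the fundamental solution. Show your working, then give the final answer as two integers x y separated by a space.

1850887 89466

√428 → a₀=20, period (1,2,4,1,5,10,5,1,4,2,1,40); ℓ=12 even so k=11
a_0=20:  p_0=20·1+0=20,  q_0=20·0+1=1
a_1=1:  p_1=1·20+1=21,  q_1=1·1+0=1
a_2=2:  p_2=2·21+20=62,  q_2=2·1+1=3
a_3=4:  p_3=4·62+21=269,  q_3=4·3+1=13
a_4=1:  p_4=1·269+62=331,  q_4=1·13+3=16
a_5=5:  p_5=5·331+269=1924,  q_5=5·16+13=93
…
a_7=5:  p_7=5·19571+1924=99779,  q_7=5·946+93=4823
a_8=1:  p_8=1·99779+19571=119350,  q_8=1·4823+946=5769
a_9=4:  p_9=4·119350+99779=577179,  q_9=4·5769+4823=27899
a_10=2:  p_10=2·577179+119350=1273708,  q_10=2·27899+5769=61567
a_11=1:  p_11=1·1273708+577179=1850887,  q_11=1·61567+27899=89466
→ (1850887, 89466).  Check: 1850887²=3425782686769, 428·89466²=3425782686768, difference 1.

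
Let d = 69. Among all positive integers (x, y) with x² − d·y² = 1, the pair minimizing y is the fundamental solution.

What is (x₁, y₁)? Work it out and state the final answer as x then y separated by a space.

[8; 3,3,1,4,1,3,3,16] for √69; ℓ=8 ⇒ convergent index 7
i=0: a=8 ⇒ p=8, q=1
i=1: a=3 ⇒ p=25, q=3
…
i=5: a=1 ⇒ p=623, q=75
i=6: a=3 ⇒ p=2384, q=287
i=7: a=3 ⇒ p=7775, q=936
→ (7775, 936).  Check: 7775²=60450625, 69·936²=60450624, difference 1.

7775 936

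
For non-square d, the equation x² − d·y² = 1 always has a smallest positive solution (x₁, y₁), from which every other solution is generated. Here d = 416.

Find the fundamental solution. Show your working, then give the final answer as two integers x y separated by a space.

[20; 2,1,1,9,1,1,2,40] for √416; ℓ=8 ⇒ convergent index 7
i=0: a=20 ⇒ p=20, q=1
i=1: a=2 ⇒ p=41, q=2
i=2: a=1 ⇒ p=61, q=3
…
i=6: a=1 ⇒ p=2060, q=101
i=7: a=2 ⇒ p=5201, q=255
→ (5201, 255).  Check: 5201²=27050401, 416·255²=27050400, difference 1.

5201 255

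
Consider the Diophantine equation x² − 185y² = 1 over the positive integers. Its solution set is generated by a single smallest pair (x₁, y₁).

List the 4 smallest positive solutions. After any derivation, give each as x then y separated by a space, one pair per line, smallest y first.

√185 = [13; 1,1,1,1,26, …], period ℓ=5 (odd) → k=9
i=0: a=13 ⇒ p=13, q=1
i=1: a=1 ⇒ p=14, q=1
i=2: a=1 ⇒ p=27, q=2
i=3: a=1 ⇒ p=41, q=3
i=4: a=1 ⇒ p=68, q=5
i=5: a=26 ⇒ p=1809, q=133
i=6: a=1 ⇒ p=1877, q=138
i=7: a=1 ⇒ p=3686, q=271
i=8: a=1 ⇒ p=5563, q=409
i=9: a=1 ⇒ p=9249, q=680
→ (9249, 680).  Check: 9249²=85544001, 185·680²=85544000, difference 1.
n=2: (9249,680)∘(9249,680) = (9249·9249+185·680·680, 9249·680+680·9249) = (171088001,12578640)
n=3: (171088001,12578640)∘(9249,680) = (9249·171088001+185·680·12578640, 9249·12578640+680·171088001) = (3164785833249,232679682040)
n=4: (3164785833249,232679682040)∘(9249,680) = (9249·3164785833249+185·680·232679682040, 9249·232679682040+680·3164785833249) = (58542208172352001,4304108745797280)

9249 680
171088001 12578640
3164785833249 232679682040
58542208172352001 4304108745797280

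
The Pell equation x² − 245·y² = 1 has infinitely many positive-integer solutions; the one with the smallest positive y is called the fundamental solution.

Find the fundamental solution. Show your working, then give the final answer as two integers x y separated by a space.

51841 3312

[15; 1,1,1,7,6,7,1,1,1,30] for √245; ℓ=10 ⇒ convergent index 9
k=0  a_k=15  p_k/q_k = 15/1
k=1  a_k=1  p_k/q_k = 16/1
…
k=3  a_k=1  p_k/q_k = 47/3
…
k=5  a_k=6  p_k/q_k = 2207/141
k=6  a_k=7  p_k/q_k = 15809/1010
k=7  a_k=1  p_k/q_k = 18016/1151
k=8  a_k=1  p_k/q_k = 33825/2161
k=9  a_k=1  p_k/q_k = 51841/3312
fundamental: x₁=51841, y₁=3312  (since 2687489281 − 245·10969344 = 1)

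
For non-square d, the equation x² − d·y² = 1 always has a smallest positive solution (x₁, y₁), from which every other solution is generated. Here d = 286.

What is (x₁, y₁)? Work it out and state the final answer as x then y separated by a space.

√286 → a₀=16, period (1,10,3,3,2,3,3,10,1,32); ℓ=10 even so k=9
i=0: a=16 ⇒ p=16, q=1
…
i=6: a=3 ⇒ p=15102, q=893
…
i=8: a=10 ⇒ p=512132, q=30283
i=9: a=1 ⇒ p=561835, q=33222
fundamental: x₁=561835, y₁=33222  (since 315658567225 − 286·1103701284 = 1)

561835 33222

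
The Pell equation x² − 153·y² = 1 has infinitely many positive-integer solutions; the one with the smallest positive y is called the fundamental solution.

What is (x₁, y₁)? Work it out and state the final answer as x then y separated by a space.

2177 176

√153 = [12; 2,1,2,2,2,1,2,24, …], period ℓ=8 (even) → k=7
a_0=12:  p_0=12·1+0=12,  q_0=12·0+1=1
…
a_4=2:  p_4=2·99+37=235,  q_4=2·8+3=19
…
a_6=1:  p_6=1·569+235=804,  q_6=1·46+19=65
a_7=2:  p_7=2·804+569=2177,  q_7=2·65+46=176
(x₁, y₁) = (2177, 176);  2177² − 153·176² = 1 ✓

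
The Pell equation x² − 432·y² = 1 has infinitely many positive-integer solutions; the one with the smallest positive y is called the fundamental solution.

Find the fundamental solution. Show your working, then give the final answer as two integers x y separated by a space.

[20; 1,3,1,1,1,3,1,40] for √432; ℓ=8 ⇒ convergent index 7
step 0: (20, 1)  from 20·(1,0) + (0,1)
…
step 5: (291, 14)  from 1·(187,9) + (104,5)
step 6: (1060, 51)  from 3·(291,14) + (187,9)
step 7: (1351, 65)  from 1·(1060,51) + (291,14)
→ (1351, 65).  Check: 1351²=1825201, 432·65²=1825200, difference 1.

1351 65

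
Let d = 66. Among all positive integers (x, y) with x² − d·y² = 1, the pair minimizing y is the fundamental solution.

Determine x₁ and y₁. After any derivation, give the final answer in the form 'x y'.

65 8

[8; 8,16] for √66; ℓ=2 ⇒ convergent index 1
a_0=8:  p_0=8·1+0=8,  q_0=8·0+1=1
a_1=8:  p_1=8·8+1=65,  q_1=8·1+0=8
(x₁, y₁) = (65, 8);  65² − 66·8² = 1 ✓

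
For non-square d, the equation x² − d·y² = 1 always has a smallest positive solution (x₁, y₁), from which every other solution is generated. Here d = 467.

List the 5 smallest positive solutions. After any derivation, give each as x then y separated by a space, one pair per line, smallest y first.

d=467: √d = [21; 1,1,1,1,3,…,1,1,42] (ℓ=14, even), read p_13/q_13
i=0: a=21 ⇒ p=21, q=1
…
i=2: a=1 ⇒ p=43, q=2
…
i=4: a=1 ⇒ p=108, q=5
i=5: a=3 ⇒ p=389, q=18
…
i=8: a=3 ⇒ p=82767, q=3830
…
i=12: a=1 ⇒ p=991929, q=45901
i=13: a=1 ⇒ p=1625626, q=75225
fundamental: x₁=1625626, y₁=75225  (since 2642659891876 − 467·5658800625 = 1)
k=2:  x_2 = 1625626·1625626+467·75225·75225 = 5285319783751,  y_2 = 1625626·75225+75225·1625626 = 244575431700
k=3:  x_3 = 1625626·5285319783751+467·75225·244575431700 = 17183906517558380626,  y_3 = 1625626·244575431700+75225·5285319783751 = 795176361465413175
k=4:  x_4 = 1625626·17183906517558380626+467·75225·795176361465413175 = 55869210433019434807260001,  y_4 = 1625626·795176361465413175+75225·17183906517558380626 = 2585318735566902940613400
k=5:  x_5 = 1625626·55869210433019434807260001+467·75225·2585318735566902940613400 = 181644882158758119549456134390626,  y_5 = 1625626·2585318735566902940613400+75225·55869210433019434807260001 = 8405522709648569143113732563625

1625626 75225
5285319783751 244575431700
17183906517558380626 795176361465413175
55869210433019434807260001 2585318735566902940613400
181644882158758119549456134390626 8405522709648569143113732563625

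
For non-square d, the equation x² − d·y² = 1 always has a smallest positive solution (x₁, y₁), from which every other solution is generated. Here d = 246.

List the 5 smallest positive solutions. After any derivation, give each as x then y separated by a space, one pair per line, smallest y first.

88805 5662
15772656049 1005627820
2801381440774085 178609557104538
497553357680112580801 31722843436331366360
88370451854763414035291525 5634294222548204422095062

d=246: √d = [15; 1,2,5,1,14,1,5,2,1,30] (ℓ=10, even), read p_9/q_9
i=0: a=15 ⇒ p=15, q=1
i=1: a=1 ⇒ p=16, q=1
…
i=3: a=5 ⇒ p=251, q=16
…
i=8: a=2 ⇒ p=60777, q=3875
i=9: a=1 ⇒ p=88805, q=5662
(x₁, y₁) = (88805, 5662);  88805² − 246·5662² = 1 ✓
n=2: (88805,5662)∘(88805,5662) = (88805·88805+246·5662·5662, 88805·5662+5662·88805) = (15772656049,1005627820)
n=3: (15772656049,1005627820)∘(88805,5662) = (88805·15772656049+246·5662·1005627820, 88805·1005627820+5662·15772656049) = (2801381440774085,178609557104538)
n=4: (2801381440774085,178609557104538)∘(88805,5662) = (88805·2801381440774085+246·5662·178609557104538, 88805·178609557104538+5662·2801381440774085) = (497553357680112580801,31722843436331366360)
n=5: (497553357680112580801,31722843436331366360)∘(88805,5662) = (88805·497553357680112580801+246·5662·31722843436331366360, 88805·31722843436331366360+5662·497553357680112580801) = (88370451854763414035291525,5634294222548204422095062)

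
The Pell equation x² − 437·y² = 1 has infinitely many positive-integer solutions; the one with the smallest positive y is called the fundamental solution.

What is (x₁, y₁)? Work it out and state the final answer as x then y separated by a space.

4599 220

d=437: √d = [20; 1,9,2,9,1,40] (ℓ=6, even), read p_5/q_5
k=0  a_k=20  p_k/q_k = 20/1
k=1  a_k=1  p_k/q_k = 21/1
…
k=4  a_k=9  p_k/q_k = 4160/199
k=5  a_k=1  p_k/q_k = 4599/220
fundamental: x₁=4599, y₁=220  (since 21150801 − 437·48400 = 1)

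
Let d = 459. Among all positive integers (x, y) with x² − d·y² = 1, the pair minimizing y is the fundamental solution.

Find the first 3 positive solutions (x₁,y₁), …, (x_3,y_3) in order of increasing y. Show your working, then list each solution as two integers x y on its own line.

[21; 2,2,1,4,21,4,1,2,2,42] for √459; ℓ=10 ⇒ convergent index 9
i=0: a=21 ⇒ p=21, q=1
…
i=4: a=4 ⇒ p=707, q=33
…
i=6: a=4 ⇒ p=60695, q=2833
i=7: a=1 ⇒ p=75692, q=3533
i=8: a=2 ⇒ p=212079, q=9899
i=9: a=2 ⇒ p=499850, q=23331
→ (499850, 23331).  Check: 499850²=249850022500, 459·23331²=249850022499, difference 1.
n=2: (499850,23331)∘(499850,23331) = (499850·499850+459·23331·23331, 499850·23331+23331·499850) = (499700044999,23324000700)
n=3: (499700044999,23324000700)∘(499850,23331) = (499850·499700044999+459·23331·23324000700, 499850·23324000700+23331·499700044999) = (499550134985000450,23317003499766669)

499850 23331
499700044999 23324000700
499550134985000450 23317003499766669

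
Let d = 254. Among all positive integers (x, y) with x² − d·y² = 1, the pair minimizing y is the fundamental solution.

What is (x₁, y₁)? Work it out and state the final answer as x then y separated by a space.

255 16

d=254: √d = [15; 1,14,1,30] (ℓ=4, even), read p_3/q_3
k=0  a_k=15  p_k/q_k = 15/1
…
k=2  a_k=14  p_k/q_k = 239/15
k=3  a_k=1  p_k/q_k = 255/16
fundamental: x₁=255, y₁=16  (since 65025 − 254·256 = 1)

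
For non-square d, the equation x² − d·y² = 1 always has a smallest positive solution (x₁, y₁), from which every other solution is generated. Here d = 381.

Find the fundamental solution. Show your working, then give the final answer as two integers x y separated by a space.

1015 52

√381 → a₀=19, period (1,1,12,1,1,38); ℓ=6 even so k=5
a_0=19:  p_0=19·1+0=19,  q_0=19·0+1=1
…
a_2=1:  p_2=1·20+19=39,  q_2=1·1+1=2
a_3=12:  p_3=12·39+20=488,  q_3=12·2+1=25
a_4=1:  p_4=1·488+39=527,  q_4=1·25+2=27
a_5=1:  p_5=1·527+488=1015,  q_5=1·27+25=52
(x₁, y₁) = (1015, 52);  1015² − 381·52² = 1 ✓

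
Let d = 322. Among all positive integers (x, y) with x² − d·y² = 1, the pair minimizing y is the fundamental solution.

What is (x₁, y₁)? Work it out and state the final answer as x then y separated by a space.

323 18

√322 = [17; 1,16,1,34, …], period ℓ=4 (even) → k=3
k=0  a_k=17  p_k/q_k = 17/1
k=1  a_k=1  p_k/q_k = 18/1
k=2  a_k=16  p_k/q_k = 305/17
k=3  a_k=1  p_k/q_k = 323/18
→ (323, 18).  Check: 323²=104329, 322·18²=104328, difference 1.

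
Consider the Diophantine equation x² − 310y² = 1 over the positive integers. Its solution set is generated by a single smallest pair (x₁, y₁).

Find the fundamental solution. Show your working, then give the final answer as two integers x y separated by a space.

[17; 1,1,1,1,5,…,1,1,34] for √310; ℓ=16 ⇒ convergent index 15
k=0  a_k=17  p_k/q_k = 17/1
k=1  a_k=1  p_k/q_k = 18/1
…
k=3  a_k=1  p_k/q_k = 53/3
k=4  a_k=1  p_k/q_k = 88/5
…
k=6  a_k=3  p_k/q_k = 1567/89
k=7  a_k=1  p_k/q_k = 2060/117
k=8  a_k=2  p_k/q_k = 5687/323
k=9  a_k=1  p_k/q_k = 7747/440
…
k=14  a_k=1  p_k/q_k = 515017/29251
k=15  a_k=1  p_k/q_k = 848719/48204
→ (848719, 48204).  Check: 848719²=720323940961, 310·48204²=720323940960, difference 1.

848719 48204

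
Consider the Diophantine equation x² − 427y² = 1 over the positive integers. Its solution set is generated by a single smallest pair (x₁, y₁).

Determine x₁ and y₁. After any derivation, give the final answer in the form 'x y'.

√427 = [20; 1,1,1,40, …], period ℓ=4 (even) → k=3
a_0=20:  p_0=20·1+0=20,  q_0=20·0+1=1
…
a_2=1:  p_2=1·21+20=41,  q_2=1·1+1=2
a_3=1:  p_3=1·41+21=62,  q_3=1·2+1=3
(x₁, y₁) = (62, 3);  62² − 427·3² = 1 ✓

62 3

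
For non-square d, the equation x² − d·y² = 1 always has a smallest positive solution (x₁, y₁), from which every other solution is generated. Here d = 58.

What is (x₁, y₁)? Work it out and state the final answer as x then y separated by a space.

d=58: √d = [7; 1,1,1,1,1,1,14] (ℓ=7, odd), read p_13/q_13
k=0  a_k=7  p_k/q_k = 7/1
…
k=2  a_k=1  p_k/q_k = 15/2
…
k=4  a_k=1  p_k/q_k = 38/5
…
k=6  a_k=1  p_k/q_k = 99/13
…
k=8  a_k=1  p_k/q_k = 1546/203
k=9  a_k=1  p_k/q_k = 2993/393
…
k=12  a_k=1  p_k/q_k = 12071/1585
k=13  a_k=1  p_k/q_k = 19603/2574
fundamental: x₁=19603, y₁=2574  (since 384277609 − 58·6625476 = 1)

19603 2574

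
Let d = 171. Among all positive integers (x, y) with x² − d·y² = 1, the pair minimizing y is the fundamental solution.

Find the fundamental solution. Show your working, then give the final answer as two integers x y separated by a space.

170 13

d=171: √d = [13; 13,26] (ℓ=2, even), read p_1/q_1
i=0: a=13 ⇒ p=13, q=1
i=1: a=13 ⇒ p=170, q=13
(x₁, y₁) = (170, 13);  170² − 171·13² = 1 ✓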